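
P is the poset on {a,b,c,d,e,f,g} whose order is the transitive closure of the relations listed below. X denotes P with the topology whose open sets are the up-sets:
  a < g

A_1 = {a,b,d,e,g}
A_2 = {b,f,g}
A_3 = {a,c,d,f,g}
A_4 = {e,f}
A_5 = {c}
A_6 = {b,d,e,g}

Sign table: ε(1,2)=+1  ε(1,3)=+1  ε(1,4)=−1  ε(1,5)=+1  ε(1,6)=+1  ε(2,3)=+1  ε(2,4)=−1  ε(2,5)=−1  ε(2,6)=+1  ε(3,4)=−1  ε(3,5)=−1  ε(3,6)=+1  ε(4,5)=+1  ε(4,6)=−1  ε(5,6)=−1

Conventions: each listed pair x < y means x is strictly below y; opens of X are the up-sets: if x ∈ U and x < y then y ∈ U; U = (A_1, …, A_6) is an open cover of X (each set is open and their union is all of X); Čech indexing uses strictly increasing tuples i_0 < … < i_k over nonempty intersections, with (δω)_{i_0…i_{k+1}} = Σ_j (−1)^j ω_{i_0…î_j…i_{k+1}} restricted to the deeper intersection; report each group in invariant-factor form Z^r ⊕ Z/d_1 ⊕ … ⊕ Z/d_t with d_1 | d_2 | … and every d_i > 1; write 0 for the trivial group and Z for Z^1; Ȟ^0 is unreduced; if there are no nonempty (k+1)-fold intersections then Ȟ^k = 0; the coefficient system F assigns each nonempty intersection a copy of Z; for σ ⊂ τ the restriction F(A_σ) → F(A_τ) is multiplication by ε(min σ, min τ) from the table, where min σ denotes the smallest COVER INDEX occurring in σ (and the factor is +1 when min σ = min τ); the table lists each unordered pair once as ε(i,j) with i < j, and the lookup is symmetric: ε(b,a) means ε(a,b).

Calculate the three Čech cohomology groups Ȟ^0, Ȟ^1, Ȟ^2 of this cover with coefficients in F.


Ȟ^0 ≅ Z,  Ȟ^1 ≅ Z,  Ȟ^2 ≅ 0

nonempty overlaps:
  A12={b,g} A13={a,d,g} A14={e} A16={b,d,e,g} A23={f,g} A24={f} A26={b,g} A34={f} A35={c} A36={d,g} A46={e}
  A123={g} A126={b,g} A136={d,g} A146={e} A234={f} A236={g}
  A1236={g}
C dims 6,11,6,1; δ0: rk 5, SNF 1^5; δ1: rk 5, SNF 1^5; δ2: rk 1, SNF 1^1
degree 0: 6−5−0 = 1 → Ȟ^0 ≅ Z
degree 1: 11−5−5 = 1 → Ȟ^1 ≅ Z
degree 2: 6−1−5 = 0 → Ȟ^2 ≅ 0


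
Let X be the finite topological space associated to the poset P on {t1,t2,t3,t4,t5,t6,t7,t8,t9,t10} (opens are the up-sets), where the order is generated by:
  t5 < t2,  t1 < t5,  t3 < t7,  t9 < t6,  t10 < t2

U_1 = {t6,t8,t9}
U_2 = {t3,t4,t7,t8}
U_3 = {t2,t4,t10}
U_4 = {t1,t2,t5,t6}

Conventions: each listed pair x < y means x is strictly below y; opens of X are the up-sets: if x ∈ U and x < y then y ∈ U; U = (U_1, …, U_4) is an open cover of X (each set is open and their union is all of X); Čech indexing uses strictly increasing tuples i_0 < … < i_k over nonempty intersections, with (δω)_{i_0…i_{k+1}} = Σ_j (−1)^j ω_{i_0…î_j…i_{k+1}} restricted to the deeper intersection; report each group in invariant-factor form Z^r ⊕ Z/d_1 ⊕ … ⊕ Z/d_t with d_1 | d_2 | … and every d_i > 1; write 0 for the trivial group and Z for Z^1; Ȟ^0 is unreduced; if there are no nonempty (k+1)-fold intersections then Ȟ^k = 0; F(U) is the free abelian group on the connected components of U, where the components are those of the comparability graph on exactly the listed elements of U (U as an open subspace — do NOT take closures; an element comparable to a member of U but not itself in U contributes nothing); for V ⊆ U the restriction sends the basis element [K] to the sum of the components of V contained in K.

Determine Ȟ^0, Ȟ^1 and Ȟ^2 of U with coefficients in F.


Ȟ^0 = Z^5,  Ȟ^1 = 0,  Ȟ^2 = 0

nerve of the cover:
  U12={t8} U14={t6} U23={t4} U34={t2}
components per intersection:
  U1: {t6,t9} {t8}
  U2: {t3,t7} {t4} {t8}
  U3: {t2,t10} {t4}
  U4: {t1,t2,t5} {t6}
  U12: {t8}
  U14: {t6}
  U23: {t4}
  U34: {t2}
C dims 9,4; δ0: rk 4, SNF 1^4
Ȟ^0 = (9 − 4) − 0 = 5, so Ȟ^0 ≅ Z^5
Ȟ^1 = (4 − 0) − 4 = 0, so Ȟ^1 ≅ 0
Ȟ^2 = (0 − 0) − 0 = 0, so Ȟ^2 ≅ 0


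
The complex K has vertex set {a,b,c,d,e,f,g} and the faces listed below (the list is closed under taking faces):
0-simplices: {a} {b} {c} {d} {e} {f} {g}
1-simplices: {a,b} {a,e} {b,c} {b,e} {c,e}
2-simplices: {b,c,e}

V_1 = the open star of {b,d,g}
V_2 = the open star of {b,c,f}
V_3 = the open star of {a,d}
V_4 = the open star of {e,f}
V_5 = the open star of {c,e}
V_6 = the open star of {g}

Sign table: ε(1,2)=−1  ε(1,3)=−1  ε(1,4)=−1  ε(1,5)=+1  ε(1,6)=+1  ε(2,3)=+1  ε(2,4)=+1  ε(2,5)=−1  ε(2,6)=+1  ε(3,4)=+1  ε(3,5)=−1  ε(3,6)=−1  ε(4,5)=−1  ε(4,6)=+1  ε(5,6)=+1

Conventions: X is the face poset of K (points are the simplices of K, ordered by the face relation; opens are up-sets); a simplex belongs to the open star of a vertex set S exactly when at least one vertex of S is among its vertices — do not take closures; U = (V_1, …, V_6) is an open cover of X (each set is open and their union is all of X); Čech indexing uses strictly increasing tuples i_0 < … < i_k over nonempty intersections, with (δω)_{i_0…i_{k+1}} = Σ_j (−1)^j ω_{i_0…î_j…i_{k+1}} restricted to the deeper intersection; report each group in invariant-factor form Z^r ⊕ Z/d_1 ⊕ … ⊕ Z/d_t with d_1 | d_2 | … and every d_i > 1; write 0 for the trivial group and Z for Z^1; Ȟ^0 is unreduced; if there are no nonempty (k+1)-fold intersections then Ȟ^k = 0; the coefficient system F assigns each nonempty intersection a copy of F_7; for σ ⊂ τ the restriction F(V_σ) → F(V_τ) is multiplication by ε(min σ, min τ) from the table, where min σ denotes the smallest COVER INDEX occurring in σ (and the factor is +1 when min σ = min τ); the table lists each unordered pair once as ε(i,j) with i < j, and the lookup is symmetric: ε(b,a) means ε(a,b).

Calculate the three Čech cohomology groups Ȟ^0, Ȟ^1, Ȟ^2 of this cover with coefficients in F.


Ȟ^0 = Z/7, Ȟ^1 = Z/7, Ȟ^2 = 0

nonempty intersections:
  V1={{b},{d},{g},{a,b},{b,c},{b,e},{b,c,e}} V2={{b},{c},{f},{a,b},{b,c},{b,e},{c,e},{b,c,e}} V3={{a},{d},{a,b},{a,e}} V4={{e},{f},{a,e},{b,e},{c,e},{b,c,e}} V5={{c},{e},{a,e},{b,c},{b,e},{c,e},{b,c,e}} V6={{g}}
  V12={{b},{a,b},{b,c},{b,e},{b,c,e}} V13={{d},{a,b}} V14={{b,e},{b,c,e}} V15={{b,c},{b,e},{b,c,e}} V16={{g}} V23={{a,b}} V24={{f},{b,e},{c,e},{b,c,e}} V25={{c},{b,c},{b,e},{c,e},{b,c,e}} V34={{a,e}} V35={{a,e}} V45={{e},{a,e},{b,e},{c,e},{b,c,e}}
  V123={{a,b}} V124={{b,e},{b,c,e}} V125={{b,c},{b,e},{b,c,e}} V145={{b,e},{b,c,e}} V245={{b,e},{c,e},{b,c,e}} V345={{a,e}}
  V1245={{b,e},{b,c,e}}
C dims 6,11,6,1; δ0: rk_F7 5; δ1: rk_F7 5; δ2: rk_F7 1
Ȟ^0: (6−5)−0=1 ⇒ Z/7
Ȟ^1: (11−5)−5=1 ⇒ Z/7
Ȟ^2: (6−1)−5=0 ⇒ 0


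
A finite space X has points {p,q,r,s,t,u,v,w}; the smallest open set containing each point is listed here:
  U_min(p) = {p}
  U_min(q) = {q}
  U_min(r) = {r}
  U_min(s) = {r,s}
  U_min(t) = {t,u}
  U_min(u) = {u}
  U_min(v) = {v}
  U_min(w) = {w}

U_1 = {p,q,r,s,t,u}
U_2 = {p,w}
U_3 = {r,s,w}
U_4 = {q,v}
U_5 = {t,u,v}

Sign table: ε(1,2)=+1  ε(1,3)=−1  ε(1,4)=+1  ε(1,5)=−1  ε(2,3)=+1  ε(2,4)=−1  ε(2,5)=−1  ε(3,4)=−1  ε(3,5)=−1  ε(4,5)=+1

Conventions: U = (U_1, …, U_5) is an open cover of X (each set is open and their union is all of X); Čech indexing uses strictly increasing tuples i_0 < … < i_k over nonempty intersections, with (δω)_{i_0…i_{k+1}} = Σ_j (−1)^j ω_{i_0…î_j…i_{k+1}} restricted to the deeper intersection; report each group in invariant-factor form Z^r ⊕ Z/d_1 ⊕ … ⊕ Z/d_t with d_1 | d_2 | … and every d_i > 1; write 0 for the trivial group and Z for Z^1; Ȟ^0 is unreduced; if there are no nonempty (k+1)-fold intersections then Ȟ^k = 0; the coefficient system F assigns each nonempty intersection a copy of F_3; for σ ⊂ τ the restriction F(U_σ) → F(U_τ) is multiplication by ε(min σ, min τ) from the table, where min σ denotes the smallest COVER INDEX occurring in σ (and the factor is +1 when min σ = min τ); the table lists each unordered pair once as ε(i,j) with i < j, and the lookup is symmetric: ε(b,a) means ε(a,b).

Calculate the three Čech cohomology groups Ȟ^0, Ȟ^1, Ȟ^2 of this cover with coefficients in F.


Ȟ^0 ≅ 0, Ȟ^1 ≅ Z/3, Ȟ^2 ≅ 0

nerve simplices:
  U12={p} U13={r,s} U14={q} U15={t,u} U23={w} U45={v}
C dims 5,6; δ0: rk_F3 5
degree 0: 5−5−0 = 0 → Ȟ^0 ≅ 0
degree 1: 6−0−5 = 1 → Ȟ^1 ≅ Z/3
degree 2: 0−0−0 = 0 → Ȟ^2 ≅ 0


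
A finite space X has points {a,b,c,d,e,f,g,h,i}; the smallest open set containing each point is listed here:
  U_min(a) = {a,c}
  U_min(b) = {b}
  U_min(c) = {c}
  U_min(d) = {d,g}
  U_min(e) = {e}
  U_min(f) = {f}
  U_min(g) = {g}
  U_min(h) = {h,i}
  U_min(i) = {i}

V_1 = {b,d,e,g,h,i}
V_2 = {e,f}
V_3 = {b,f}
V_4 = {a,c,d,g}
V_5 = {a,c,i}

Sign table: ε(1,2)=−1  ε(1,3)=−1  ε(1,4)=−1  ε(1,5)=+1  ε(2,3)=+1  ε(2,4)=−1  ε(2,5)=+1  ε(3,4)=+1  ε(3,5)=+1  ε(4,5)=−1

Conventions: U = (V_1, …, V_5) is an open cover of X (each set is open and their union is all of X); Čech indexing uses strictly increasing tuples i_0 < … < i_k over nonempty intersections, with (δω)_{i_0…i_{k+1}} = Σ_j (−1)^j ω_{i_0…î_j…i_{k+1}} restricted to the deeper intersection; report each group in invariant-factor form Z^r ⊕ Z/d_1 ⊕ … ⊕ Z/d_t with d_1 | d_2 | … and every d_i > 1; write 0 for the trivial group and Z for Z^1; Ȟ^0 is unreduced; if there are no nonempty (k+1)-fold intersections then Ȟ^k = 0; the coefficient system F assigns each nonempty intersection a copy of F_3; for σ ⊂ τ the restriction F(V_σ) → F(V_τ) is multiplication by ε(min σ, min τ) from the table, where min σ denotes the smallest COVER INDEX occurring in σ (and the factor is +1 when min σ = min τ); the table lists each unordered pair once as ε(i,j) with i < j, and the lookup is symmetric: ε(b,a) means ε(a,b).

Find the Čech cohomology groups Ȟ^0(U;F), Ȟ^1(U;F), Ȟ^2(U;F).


cover nerve:
  V12={e} V13={b} V14={d,g} V15={i} V23={f} V45={a,c}
C dims 5,6; δ0: rk_F3 4
Ȟ^0: (5−4)−0=1 ⇒ Z/3
Ȟ^1: (6−0)−4=2 ⇒ Z/3 ⊕ Z/3
Ȟ^2: (0−0)−0=0 ⇒ 0

Ȟ^0 = Z/3, Ȟ^1 = Z/3 ⊕ Z/3 and Ȟ^2 = 0


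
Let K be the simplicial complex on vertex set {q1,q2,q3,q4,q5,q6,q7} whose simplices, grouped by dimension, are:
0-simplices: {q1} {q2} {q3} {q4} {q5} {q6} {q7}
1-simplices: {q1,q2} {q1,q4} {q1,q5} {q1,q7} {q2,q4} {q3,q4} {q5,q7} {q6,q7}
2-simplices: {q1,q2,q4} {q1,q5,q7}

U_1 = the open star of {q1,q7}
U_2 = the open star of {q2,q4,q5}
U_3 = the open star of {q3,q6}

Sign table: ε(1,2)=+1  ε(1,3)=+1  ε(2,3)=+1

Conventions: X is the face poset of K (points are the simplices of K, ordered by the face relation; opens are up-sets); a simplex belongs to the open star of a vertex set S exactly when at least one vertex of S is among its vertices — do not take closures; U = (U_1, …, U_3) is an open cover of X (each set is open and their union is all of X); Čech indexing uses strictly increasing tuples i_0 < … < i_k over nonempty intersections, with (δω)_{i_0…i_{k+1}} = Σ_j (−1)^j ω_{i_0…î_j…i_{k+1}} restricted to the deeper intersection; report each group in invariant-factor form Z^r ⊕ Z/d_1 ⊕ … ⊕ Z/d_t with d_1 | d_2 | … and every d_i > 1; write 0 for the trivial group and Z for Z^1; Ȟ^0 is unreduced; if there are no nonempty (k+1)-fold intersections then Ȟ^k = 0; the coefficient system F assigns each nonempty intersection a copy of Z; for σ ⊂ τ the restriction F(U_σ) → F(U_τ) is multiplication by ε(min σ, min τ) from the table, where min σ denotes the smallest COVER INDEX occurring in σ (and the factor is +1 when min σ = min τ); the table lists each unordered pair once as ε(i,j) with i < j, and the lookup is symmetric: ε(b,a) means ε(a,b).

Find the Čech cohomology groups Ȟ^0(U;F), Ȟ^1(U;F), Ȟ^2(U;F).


Ȟ^0 ≅ Z; Ȟ^1 ≅ Z; Ȟ^2 ≅ 0

intersection data:
  U1={{q1},{q7},{q1,q2},{q1,q4},{q1,q5},{q1,q7},{q5,q7},{q6,q7},{q1,q2,q4},{q1,q5,q7}} U2={{q2},{q4},{q5},{q1,q2},{q1,q4},{q1,q5},{q2,q4},{q3,q4},{q5,q7},{q1,q2,q4},{q1,q5,q7}} U3={{q3},{q6},{q3,q4},{q6,q7}}
  U12={{q1,q2},{q1,q4},{q1,q5},{q5,q7},{q1,q2,q4},{q1,q5,q7}} U13={{q6,q7}} U23={{q3,q4}}
C dims 3,3; δ0: rk 2, SNF 1^2
Ȟ^0 = (3 − 2) − 0 = 1, so Ȟ^0 ≅ Z
Ȟ^1 = (3 − 0) − 2 = 1, so Ȟ^1 ≅ Z
Ȟ^2 = (0 − 0) − 0 = 0, so Ȟ^2 ≅ 0


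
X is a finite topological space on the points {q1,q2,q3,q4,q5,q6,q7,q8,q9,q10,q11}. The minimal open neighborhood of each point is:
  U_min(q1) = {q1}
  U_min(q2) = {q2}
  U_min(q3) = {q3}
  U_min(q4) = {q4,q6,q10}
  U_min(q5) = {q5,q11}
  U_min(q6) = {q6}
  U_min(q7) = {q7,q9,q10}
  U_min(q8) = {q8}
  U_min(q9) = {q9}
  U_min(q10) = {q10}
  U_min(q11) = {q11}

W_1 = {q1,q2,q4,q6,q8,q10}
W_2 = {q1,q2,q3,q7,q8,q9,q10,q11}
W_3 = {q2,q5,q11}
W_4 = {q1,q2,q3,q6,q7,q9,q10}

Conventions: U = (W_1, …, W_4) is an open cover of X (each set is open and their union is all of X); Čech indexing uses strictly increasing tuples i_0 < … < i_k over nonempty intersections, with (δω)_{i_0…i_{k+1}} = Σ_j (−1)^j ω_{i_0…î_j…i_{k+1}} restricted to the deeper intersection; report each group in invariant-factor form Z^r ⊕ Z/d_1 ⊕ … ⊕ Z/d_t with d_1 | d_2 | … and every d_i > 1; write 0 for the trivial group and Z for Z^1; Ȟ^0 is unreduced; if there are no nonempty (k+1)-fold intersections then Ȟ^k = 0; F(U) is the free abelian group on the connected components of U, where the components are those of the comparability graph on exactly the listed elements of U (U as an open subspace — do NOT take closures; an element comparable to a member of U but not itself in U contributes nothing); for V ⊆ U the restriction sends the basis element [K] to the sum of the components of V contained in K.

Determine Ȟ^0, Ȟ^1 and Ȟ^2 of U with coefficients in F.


nonempty intersections:
  W12={q1,q2,q8,q10} W13={q2} W14={q1,q2,q6,q10} W23={q2,q11} W24={q1,q2,q3,q7,q9,q10} W34={q2}
  W123={q2} W124={q1,q2,q10} W134={q2} W234={q2}
  W1234={q2}
components per intersection:
  W1: {q1} {q2} {q4,q6,q10} {q8}
  W2: {q1} {q2} {q3} {q7,q9,q10} {q8} {q11}
  W3: {q2} {q5,q11}
  W4: {q1} {q2} {q3} {q6} {q7,q9,q10}
  W12: {q1} {q2} {q8} {q10}
  W13: {q2}
  W14: {q1} {q2} {q6} {q10}
  W23: {q2} {q11}
  W24: {q1} {q2} {q3} {q7,q9,q10}
  W34: {q2}
  W123: {q2}
  W124: {q1} {q2} {q10}
  W134: {q2}
  W234: {q2}
  W1234: {q2}
C dims 17,16,6,1; δ0: rk 11, SNF 1^11; δ1: rk 5, SNF 1^5; δ2: rk 1, SNF 1^1
Ȟ^0: (17−11)−0=6 ⇒ Z^6
Ȟ^1: (16−5)−11=0 ⇒ 0
Ȟ^2: (6−1)−5=0 ⇒ 0

Ȟ^0 ≅ Z^6; Ȟ^1 ≅ 0; Ȟ^2 ≅ 0


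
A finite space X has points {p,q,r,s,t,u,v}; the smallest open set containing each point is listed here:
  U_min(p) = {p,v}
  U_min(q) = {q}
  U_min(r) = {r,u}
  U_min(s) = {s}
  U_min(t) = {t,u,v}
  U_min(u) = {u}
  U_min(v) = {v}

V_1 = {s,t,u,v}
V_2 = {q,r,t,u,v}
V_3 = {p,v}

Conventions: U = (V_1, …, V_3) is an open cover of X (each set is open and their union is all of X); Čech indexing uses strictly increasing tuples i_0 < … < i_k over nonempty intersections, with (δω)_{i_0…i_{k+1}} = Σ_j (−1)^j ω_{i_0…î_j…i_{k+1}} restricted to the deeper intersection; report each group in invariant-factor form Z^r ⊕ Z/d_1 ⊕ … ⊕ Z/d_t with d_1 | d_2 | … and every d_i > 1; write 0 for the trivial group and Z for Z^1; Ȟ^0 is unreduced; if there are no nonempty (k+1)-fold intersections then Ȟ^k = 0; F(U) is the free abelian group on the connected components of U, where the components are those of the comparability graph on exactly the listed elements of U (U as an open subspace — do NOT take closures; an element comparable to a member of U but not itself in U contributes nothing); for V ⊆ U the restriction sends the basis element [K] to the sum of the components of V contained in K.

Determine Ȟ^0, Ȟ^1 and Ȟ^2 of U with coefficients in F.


Ȟ^0 ≅ Z^3,  Ȟ^1 ≅ 0,  Ȟ^2 ≅ 0

intersection data:
  V12={t,u,v} V13={v} V23={v}
  V123={v}
components per intersection:
  V1: {s} {t,u,v}
  V2: {q} {r,t,u,v}
  V3: {p,v}
  V12: {t,u,v}
  V13: {v}
  V23: {v}
  V123: {v}
C dims 5,3,1; δ0: rk 2, SNF 1^2; δ1: rk 1, SNF 1^1
Ȟ^0 = (5 − 2) − 0 = 3, so Ȟ^0 ≅ Z^3
Ȟ^1 = (3 − 1) − 2 = 0, so Ȟ^1 ≅ 0
Ȟ^2 = (1 − 0) − 1 = 0, so Ȟ^2 ≅ 0


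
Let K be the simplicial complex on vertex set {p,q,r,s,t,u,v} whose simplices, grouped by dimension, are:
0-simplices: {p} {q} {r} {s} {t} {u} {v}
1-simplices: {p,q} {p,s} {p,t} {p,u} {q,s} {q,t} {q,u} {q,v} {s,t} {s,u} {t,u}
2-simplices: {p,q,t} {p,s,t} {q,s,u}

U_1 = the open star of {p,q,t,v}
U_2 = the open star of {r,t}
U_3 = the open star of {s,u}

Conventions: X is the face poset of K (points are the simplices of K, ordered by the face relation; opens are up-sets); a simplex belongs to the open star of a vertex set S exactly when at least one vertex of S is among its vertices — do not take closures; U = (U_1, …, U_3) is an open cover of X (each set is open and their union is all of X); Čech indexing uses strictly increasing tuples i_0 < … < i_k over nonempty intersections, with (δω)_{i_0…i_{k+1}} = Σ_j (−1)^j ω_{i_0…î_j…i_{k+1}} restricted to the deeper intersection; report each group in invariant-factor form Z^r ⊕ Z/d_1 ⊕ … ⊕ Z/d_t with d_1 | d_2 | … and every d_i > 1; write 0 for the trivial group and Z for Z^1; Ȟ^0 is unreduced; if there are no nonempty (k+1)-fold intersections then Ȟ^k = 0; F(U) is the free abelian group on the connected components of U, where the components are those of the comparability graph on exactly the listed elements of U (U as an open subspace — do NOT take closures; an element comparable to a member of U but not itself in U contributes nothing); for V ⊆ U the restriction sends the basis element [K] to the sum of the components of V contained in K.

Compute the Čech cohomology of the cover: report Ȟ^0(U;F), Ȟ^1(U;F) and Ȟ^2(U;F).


Ȟ^0 = Z^2,  Ȟ^1 = Z^3,  Ȟ^2 = 0

nonempty intersections:
  U1={{p},{q},{t},{v},{p,q},{p,s},{p,t},{p,u},{q,s},{q,t},{q,u},{q,v},{s,t},{t,u},{p,q,t},{p,s,t},{q,s,u}} U2={{r},{t},{p,t},{q,t},{s,t},{t,u},{p,q,t},{p,s,t}} U3={{s},{u},{p,s},{p,u},{q,s},{q,u},{s,t},{s,u},{t,u},{p,s,t},{q,s,u}}
  U12={{t},{p,t},{q,t},{s,t},{t,u},{p,q,t},{p,s,t}} U13={{p,s},{p,u},{q,s},{q,u},{s,t},{t,u},{p,s,t},{q,s,u}} U23={{s,t},{t,u},{p,s,t}}
  U123={{s,t},{t,u},{p,s,t}}
components per intersection:
  U1: {{p},{q},{t},{v},{p,q},{p,s},{p,t},{p,u},{q,s},{q,t},{q,u},{q,v},{s,t},{t,u},{p,q,t},{p,s,t},{q,s,u}}
  U2: {{r}} {{t},{p,t},{q,t},{s,t},{t,u},{p,q,t},{p,s,t}}
  U3: {{s},{u},{p,s},{p,u},{q,s},{q,u},{s,t},{s,u},{t,u},{p,s,t},{q,s,u}}
  U12: {{t},{p,t},{q,t},{s,t},{t,u},{p,q,t},{p,s,t}}
  U13: {{p,s},{s,t},{p,s,t}} {{p,u}} {{q,s},{q,u},{q,s,u}} {{t,u}}
  U23: {{s,t},{p,s,t}} {{t,u}}
  U123: {{s,t},{p,s,t}} {{t,u}}
C dims 4,7,2; δ0: rk 2, SNF 1^2; δ1: rk 2, SNF 1^2
Ȟ^0: (4−2)−0=2 ⇒ Z^2
Ȟ^1: (7−2)−2=3 ⇒ Z^3
Ȟ^2: (2−0)−2=0 ⇒ 0


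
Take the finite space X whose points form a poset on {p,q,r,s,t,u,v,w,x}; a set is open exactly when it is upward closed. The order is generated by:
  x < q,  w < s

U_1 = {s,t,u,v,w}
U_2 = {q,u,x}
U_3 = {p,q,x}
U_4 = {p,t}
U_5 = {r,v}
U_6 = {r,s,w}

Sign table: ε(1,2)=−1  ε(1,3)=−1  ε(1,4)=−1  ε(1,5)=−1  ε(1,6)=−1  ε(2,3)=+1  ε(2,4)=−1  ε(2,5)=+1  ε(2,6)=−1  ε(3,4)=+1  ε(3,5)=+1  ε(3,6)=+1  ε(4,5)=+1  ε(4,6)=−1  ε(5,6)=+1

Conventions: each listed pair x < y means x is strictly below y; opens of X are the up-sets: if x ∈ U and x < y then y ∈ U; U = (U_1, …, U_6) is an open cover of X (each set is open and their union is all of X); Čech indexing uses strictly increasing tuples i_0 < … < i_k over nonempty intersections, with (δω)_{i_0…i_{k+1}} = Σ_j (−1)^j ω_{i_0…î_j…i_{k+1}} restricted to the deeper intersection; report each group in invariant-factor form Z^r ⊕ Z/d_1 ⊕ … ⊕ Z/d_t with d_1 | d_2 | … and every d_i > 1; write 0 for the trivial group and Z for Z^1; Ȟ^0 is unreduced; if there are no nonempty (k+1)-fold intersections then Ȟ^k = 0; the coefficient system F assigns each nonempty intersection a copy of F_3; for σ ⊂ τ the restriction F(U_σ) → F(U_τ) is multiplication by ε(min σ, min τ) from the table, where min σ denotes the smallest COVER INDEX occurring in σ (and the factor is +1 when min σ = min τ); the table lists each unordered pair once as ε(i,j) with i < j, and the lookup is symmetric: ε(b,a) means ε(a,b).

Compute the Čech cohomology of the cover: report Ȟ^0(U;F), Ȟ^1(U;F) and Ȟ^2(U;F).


Ȟ^0(U;F) ≅ Z/3,  Ȟ^1(U;F) ≅ Z/3 ⊕ Z/3,  Ȟ^2(U;F) ≅ 0

cover nerve:
  U12={u} U14={t} U15={v} U16={s,w} U23={q,x} U34={p} U56={r}
C dims 6,7; δ0: rk_F3 5
Ȟ^0: (6−5)−0=1 ⇒ Z/3
Ȟ^1: (7−0)−5=2 ⇒ Z/3 ⊕ Z/3
Ȟ^2: (0−0)−0=0 ⇒ 0


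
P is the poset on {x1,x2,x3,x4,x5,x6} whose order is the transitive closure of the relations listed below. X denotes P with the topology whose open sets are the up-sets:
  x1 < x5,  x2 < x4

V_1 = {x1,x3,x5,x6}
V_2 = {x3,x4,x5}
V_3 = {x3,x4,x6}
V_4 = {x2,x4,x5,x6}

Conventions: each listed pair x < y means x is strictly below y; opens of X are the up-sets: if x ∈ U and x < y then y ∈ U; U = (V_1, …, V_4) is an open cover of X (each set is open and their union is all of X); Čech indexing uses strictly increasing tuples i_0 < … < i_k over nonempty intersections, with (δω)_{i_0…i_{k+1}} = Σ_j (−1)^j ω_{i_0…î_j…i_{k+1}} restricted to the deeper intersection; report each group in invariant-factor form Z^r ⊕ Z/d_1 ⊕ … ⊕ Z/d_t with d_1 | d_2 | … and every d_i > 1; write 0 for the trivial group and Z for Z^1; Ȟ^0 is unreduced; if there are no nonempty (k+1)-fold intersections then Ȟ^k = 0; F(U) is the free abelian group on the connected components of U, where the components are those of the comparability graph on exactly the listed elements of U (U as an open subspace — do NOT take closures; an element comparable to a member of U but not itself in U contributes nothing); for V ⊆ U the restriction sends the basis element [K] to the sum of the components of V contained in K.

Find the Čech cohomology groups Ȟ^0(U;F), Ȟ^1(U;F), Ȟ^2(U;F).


Ȟ^0 = Z^4,  Ȟ^1 = 0,  Ȟ^2 = 0

nonempty overlaps:
  V12={x3,x5} V13={x3,x6} V14={x5,x6} V23={x3,x4} V24={x4,x5} V34={x4,x6}
  V123={x3} V124={x5} V134={x6} V234={x4}
components per intersection:
  V1: {x1,x5} {x3} {x6}
  V2: {x3} {x4} {x5}
  V3: {x3} {x4} {x6}
  V4: {x2,x4} {x5} {x6}
  V12: {x3} {x5}
  V13: {x3} {x6}
  V14: {x5} {x6}
  V23: {x3} {x4}
  V24: {x4} {x5}
  V34: {x4} {x6}
  V123: {x3}
  V124: {x5}
  V134: {x6}
  V234: {x4}
C dims 12,12,4; δ0: rk 8, SNF 1^8; δ1: rk 4, SNF 1^4
degree 0: 12−8−0 = 4 → Ȟ^0 ≅ Z^4
degree 1: 12−4−8 = 0 → Ȟ^1 ≅ 0
degree 2: 4−0−4 = 0 → Ȟ^2 ≅ 0


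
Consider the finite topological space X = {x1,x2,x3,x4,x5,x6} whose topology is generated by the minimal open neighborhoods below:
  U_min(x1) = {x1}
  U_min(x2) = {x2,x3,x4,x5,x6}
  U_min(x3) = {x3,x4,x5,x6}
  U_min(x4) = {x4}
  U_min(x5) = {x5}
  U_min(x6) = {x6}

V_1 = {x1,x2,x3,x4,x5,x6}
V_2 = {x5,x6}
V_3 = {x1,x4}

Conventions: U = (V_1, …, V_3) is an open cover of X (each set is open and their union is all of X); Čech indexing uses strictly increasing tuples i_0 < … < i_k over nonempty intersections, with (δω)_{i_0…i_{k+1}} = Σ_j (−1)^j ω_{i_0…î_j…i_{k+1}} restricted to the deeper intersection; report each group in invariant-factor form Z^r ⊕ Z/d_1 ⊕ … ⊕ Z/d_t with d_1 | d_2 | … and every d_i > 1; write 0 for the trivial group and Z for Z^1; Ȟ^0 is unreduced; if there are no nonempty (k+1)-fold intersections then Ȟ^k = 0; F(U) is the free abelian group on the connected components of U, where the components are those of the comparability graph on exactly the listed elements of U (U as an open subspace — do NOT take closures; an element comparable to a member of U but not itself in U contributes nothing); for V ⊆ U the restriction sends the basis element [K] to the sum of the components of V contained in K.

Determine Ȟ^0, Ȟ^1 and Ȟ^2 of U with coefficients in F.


Ȟ^0 ≅ Z^2; Ȟ^1 ≅ 0; Ȟ^2 ≅ 0

nonempty intersections:
  V12={x5,x6} V13={x1,x4}
components per intersection:
  V1: {x1} {x2,x3,x4,x5,x6}
  V2: {x5} {x6}
  V3: {x1} {x4}
  V12: {x5} {x6}
  V13: {x1} {x4}
C dims 6,4; δ0: rk 4, SNF 1^4
Ȟ^0: (6−4)−0=2 ⇒ Z^2
Ȟ^1: (4−0)−4=0 ⇒ 0
Ȟ^2: (0−0)−0=0 ⇒ 0


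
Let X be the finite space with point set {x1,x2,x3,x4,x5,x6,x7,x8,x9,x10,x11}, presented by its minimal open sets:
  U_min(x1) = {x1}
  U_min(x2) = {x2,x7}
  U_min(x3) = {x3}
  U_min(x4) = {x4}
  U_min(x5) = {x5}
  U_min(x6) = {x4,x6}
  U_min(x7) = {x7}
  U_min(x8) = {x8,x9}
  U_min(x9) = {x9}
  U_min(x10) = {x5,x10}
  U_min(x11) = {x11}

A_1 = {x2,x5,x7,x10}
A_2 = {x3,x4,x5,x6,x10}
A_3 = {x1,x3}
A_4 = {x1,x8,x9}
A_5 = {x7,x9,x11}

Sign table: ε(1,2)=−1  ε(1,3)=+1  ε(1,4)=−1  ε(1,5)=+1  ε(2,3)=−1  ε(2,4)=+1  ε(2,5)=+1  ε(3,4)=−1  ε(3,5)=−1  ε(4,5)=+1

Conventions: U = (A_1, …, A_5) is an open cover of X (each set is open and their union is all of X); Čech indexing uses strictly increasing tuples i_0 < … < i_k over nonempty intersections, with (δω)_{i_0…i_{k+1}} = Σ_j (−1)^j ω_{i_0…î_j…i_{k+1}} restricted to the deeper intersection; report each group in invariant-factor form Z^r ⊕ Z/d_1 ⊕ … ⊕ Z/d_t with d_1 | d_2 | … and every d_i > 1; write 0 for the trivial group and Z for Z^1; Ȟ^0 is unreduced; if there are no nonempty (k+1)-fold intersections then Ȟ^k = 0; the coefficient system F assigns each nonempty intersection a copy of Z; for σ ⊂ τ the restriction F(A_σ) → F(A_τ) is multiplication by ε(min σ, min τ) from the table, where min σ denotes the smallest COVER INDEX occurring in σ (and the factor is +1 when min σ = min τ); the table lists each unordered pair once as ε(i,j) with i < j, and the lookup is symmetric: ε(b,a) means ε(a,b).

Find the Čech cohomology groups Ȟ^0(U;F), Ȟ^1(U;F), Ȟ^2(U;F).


nerve simplices:
  A12={x5,x10} A15={x7} A23={x3} A34={x1} A45={x9}
C dims 5,5; δ0: rk 5, SNF 1^4·2
degree 0: 5−5−0 = 0 → Ȟ^0 ≅ 0
degree 1: 5−0−5 = 0 plus torsion [2] → Ȟ^1 ≅ Z/2
degree 2: 0−0−0 = 0 → Ȟ^2 ≅ 0

Ȟ^0(U;F) ≅ 0, Ȟ^1(U;F) ≅ Z/2 and Ȟ^2(U;F) ≅ 0


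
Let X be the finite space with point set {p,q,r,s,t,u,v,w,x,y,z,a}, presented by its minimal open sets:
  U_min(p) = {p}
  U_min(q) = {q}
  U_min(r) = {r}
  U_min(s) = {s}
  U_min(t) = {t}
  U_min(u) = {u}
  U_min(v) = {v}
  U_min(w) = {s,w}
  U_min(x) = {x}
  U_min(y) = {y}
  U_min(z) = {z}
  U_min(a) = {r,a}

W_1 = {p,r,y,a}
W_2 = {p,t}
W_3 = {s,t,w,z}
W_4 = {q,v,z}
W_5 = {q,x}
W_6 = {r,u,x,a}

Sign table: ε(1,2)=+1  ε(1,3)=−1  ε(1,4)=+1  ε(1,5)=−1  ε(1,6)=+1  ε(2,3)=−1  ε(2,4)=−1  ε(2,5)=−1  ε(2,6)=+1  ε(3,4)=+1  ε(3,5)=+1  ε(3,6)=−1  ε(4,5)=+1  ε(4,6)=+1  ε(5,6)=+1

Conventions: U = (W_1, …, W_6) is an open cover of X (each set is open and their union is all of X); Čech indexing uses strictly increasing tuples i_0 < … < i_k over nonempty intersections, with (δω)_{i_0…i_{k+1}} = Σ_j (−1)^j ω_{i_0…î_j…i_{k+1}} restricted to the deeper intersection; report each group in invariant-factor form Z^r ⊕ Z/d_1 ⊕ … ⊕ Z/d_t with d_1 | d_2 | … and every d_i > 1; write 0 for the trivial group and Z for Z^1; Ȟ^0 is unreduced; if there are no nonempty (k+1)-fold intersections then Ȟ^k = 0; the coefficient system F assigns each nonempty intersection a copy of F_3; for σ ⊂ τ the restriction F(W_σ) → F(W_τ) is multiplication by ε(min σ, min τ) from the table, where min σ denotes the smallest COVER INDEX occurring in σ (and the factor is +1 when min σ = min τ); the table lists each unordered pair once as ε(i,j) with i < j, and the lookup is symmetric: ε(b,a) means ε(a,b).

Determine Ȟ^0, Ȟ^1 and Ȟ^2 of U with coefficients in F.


nonempty overlaps:
  W12={p} W16={r,a} W23={t} W34={z} W45={q} W56={x}
C dims 6,6; δ0: rk_F3 6
degree 0: 6−6−0 = 0 → Ȟ^0 ≅ 0
degree 1: 6−0−6 = 0 → Ȟ^1 ≅ 0
degree 2: 0−0−0 = 0 → Ȟ^2 ≅ 0

Ȟ^0(U;F) ≅ 0,  Ȟ^1(U;F) ≅ 0,  Ȟ^2(U;F) ≅ 0


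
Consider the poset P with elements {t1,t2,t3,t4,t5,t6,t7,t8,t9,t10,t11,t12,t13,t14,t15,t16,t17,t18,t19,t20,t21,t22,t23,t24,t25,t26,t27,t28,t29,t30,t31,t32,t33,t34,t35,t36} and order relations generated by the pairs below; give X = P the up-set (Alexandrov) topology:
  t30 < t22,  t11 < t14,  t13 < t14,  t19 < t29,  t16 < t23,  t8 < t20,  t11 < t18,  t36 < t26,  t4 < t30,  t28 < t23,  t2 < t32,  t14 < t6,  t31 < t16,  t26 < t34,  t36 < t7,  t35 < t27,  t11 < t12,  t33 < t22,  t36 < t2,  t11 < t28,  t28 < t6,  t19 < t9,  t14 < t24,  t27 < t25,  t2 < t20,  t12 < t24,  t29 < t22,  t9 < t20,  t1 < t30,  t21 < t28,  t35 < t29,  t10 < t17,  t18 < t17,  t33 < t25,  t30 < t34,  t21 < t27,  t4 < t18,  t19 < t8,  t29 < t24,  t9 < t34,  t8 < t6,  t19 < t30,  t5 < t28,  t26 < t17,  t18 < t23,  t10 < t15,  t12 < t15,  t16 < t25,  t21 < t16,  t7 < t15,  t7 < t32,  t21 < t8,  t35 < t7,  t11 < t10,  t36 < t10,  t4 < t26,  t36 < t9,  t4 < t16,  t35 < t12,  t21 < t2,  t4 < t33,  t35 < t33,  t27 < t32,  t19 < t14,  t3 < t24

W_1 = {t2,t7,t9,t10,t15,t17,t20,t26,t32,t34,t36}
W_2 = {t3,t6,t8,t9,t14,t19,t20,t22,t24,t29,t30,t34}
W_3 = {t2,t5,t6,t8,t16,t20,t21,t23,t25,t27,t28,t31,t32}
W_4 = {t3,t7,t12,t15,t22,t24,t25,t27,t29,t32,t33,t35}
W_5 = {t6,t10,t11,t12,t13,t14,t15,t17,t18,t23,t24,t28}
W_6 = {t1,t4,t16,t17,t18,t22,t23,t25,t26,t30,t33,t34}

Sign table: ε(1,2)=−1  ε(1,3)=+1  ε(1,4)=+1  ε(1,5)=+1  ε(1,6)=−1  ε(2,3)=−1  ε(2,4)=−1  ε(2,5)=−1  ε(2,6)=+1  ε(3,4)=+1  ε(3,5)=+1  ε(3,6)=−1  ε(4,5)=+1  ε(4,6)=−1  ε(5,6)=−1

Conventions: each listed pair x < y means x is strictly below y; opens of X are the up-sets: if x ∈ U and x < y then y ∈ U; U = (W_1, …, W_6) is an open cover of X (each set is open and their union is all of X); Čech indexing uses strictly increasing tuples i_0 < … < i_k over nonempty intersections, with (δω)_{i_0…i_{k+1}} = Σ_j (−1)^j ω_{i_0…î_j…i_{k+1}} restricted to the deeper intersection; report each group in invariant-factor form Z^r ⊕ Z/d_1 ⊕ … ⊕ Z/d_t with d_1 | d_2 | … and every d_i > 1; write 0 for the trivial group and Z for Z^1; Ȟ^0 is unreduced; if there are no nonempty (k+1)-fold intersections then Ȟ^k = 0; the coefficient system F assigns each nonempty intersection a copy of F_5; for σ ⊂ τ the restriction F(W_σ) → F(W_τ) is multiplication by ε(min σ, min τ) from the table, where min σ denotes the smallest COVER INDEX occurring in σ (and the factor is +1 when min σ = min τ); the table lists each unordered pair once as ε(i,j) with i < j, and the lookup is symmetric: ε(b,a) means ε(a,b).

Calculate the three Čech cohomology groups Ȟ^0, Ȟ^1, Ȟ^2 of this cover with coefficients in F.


Ȟ^0(U;F) ≅ Z/5, Ȟ^1(U;F) ≅ 0, Ȟ^2(U;F) ≅ 0

nerve simplices:
  W12={t9,t20,t34} W13={t2,t20,t32} W14={t7,t15,t32} W15={t10,t15,t17} W16={t17,t26,t34} W23={t6,t8,t20} W24={t3,t22,t24,t29} W25={t6,t14,t24} W26={t22,t30,t34} W34={t25,t27,t32} W35={t6,t23,t28} W36={t16,t23,t25} W45={t12,t15,t24} W46={t22,t25,t33} W56={t17,t18,t23}
  W123={t20} W126={t34} W134={t32} W145={t15} W156={t17} W235={t6} W245={t24} W246={t22} W346={t25} W356={t23}
C dims 6,15,10; δ0: rk_F5 5; δ1: rk_F5 10
degree 0: 6−5−0 = 1 → Ȟ^0 ≅ Z/5
degree 1: 15−10−5 = 0 → Ȟ^1 ≅ 0
degree 2: 10−0−10 = 0 → Ȟ^2 ≅ 0


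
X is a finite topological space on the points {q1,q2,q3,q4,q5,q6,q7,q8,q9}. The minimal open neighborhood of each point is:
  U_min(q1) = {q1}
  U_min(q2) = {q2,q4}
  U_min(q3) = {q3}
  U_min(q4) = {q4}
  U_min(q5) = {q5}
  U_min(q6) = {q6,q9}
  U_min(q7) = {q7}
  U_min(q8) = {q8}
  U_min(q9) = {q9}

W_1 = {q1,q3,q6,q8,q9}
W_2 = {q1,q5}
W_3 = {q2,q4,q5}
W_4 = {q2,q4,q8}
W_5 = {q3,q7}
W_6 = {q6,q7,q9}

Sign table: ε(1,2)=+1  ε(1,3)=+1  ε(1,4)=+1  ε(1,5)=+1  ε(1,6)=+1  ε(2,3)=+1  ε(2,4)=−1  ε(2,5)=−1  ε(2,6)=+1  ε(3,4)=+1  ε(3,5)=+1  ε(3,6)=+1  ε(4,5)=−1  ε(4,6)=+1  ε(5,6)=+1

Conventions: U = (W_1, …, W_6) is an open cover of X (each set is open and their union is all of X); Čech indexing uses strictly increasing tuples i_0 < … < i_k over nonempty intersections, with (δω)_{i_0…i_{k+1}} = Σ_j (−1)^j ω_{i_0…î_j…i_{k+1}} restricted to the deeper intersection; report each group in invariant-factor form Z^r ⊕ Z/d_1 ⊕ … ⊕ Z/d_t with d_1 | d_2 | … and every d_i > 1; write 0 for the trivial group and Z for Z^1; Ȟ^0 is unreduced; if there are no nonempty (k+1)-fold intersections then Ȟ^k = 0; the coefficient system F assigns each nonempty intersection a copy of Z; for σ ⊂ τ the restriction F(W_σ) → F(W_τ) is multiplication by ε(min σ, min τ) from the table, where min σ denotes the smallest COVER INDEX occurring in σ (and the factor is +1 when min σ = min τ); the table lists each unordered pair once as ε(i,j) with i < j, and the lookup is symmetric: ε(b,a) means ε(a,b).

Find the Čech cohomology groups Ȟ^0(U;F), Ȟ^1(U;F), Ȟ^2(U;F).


intersection data:
  W12={q1} W14={q8} W15={q3} W16={q6,q9} W23={q5} W34={q2,q4} W56={q7}
C dims 6,7; δ0: rk 5, SNF 1^5
Ȟ^0 = (6 − 5) − 0 = 1, so Ȟ^0 ≅ Z
Ȟ^1 = (7 − 0) − 5 = 2, so Ȟ^1 ≅ Z^2
Ȟ^2 = (0 − 0) − 0 = 0, so Ȟ^2 ≅ 0

Ȟ^0(U;F) ≅ Z; Ȟ^1(U;F) ≅ Z^2; Ȟ^2(U;F) ≅ 0


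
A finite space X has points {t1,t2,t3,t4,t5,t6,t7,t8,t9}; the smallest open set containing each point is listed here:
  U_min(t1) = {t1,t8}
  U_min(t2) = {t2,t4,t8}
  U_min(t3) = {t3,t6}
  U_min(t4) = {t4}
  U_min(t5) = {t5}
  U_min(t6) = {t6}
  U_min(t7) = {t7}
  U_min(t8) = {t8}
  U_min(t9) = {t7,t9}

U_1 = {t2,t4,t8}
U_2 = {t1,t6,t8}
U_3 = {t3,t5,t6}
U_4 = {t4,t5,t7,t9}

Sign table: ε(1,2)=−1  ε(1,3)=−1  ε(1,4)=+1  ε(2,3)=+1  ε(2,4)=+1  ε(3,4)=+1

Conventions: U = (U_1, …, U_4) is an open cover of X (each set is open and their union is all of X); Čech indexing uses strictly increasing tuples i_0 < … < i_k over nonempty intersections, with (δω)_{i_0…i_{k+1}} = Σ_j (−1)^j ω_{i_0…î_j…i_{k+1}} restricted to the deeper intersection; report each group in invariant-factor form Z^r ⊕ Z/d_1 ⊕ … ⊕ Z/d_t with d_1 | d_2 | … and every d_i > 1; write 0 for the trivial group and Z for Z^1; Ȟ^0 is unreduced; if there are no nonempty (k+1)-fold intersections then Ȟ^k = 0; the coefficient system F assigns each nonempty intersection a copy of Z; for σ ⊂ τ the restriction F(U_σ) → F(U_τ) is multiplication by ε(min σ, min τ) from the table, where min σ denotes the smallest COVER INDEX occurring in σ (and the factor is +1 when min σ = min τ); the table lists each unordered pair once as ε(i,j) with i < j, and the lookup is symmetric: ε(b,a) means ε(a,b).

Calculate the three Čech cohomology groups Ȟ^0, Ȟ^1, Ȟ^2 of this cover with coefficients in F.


Ȟ^0 ≅ 0, Ȟ^1 ≅ Z/2 and Ȟ^2 ≅ 0

nerve simplices:
  U12={t8} U14={t4} U23={t6} U34={t5}
C dims 4,4; δ0: rk 4, SNF 1^3·2
degree 0: 4−4−0 = 0 → Ȟ^0 ≅ 0
degree 1: 4−0−4 = 0 plus torsion [2] → Ȟ^1 ≅ Z/2
degree 2: 0−0−0 = 0 → Ȟ^2 ≅ 0


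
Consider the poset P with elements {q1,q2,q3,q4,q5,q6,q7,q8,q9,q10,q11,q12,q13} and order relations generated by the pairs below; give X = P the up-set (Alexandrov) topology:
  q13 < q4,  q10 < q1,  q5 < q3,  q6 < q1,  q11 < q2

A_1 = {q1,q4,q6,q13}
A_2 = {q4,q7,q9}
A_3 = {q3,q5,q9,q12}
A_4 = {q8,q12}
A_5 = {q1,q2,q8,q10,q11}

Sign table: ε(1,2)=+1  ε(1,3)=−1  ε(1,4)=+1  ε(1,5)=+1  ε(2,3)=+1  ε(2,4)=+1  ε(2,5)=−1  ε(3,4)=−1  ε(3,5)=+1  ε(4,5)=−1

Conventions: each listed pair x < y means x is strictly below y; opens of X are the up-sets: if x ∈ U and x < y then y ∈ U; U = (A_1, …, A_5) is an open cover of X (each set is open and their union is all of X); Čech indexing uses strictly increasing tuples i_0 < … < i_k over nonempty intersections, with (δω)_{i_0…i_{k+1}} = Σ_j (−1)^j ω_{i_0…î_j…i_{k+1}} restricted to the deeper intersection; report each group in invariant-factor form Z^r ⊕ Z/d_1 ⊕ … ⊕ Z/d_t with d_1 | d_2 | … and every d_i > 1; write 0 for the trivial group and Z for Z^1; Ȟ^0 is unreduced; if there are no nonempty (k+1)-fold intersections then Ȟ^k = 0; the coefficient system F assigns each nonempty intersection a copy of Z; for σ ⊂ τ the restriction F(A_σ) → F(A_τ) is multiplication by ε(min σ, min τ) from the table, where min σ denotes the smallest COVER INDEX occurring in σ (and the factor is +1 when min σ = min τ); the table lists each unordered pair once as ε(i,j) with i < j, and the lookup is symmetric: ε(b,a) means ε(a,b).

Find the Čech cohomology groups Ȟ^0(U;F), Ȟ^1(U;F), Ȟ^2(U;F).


Ȟ^0(U;F) ≅ Z; Ȟ^1(U;F) ≅ Z; Ȟ^2(U;F) ≅ 0

nonempty intersections:
  A12={q4} A15={q1} A23={q9} A34={q12} A45={q8}
C dims 5,5; δ0: rk 4, SNF 1^4
Ȟ^0: (5−4)−0=1 ⇒ Z
Ȟ^1: (5−0)−4=1 ⇒ Z
Ȟ^2: (0−0)−0=0 ⇒ 0


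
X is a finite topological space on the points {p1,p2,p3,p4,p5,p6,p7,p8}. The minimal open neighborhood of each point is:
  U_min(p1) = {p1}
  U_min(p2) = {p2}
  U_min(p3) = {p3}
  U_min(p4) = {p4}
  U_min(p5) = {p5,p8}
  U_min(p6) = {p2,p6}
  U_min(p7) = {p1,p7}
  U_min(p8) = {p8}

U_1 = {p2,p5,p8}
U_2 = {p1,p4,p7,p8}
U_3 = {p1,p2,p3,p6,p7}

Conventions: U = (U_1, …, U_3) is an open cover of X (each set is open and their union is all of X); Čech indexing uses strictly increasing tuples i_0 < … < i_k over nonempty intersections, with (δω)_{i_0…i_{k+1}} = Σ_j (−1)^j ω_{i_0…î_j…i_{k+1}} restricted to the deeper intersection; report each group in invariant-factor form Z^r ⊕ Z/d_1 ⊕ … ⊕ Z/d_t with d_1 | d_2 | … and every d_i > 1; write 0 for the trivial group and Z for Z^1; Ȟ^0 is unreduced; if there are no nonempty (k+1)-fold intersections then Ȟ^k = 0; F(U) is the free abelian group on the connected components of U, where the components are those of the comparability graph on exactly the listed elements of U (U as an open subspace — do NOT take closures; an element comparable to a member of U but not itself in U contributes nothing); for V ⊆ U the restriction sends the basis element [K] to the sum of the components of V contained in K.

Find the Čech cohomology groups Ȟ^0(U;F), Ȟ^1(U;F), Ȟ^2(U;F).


Ȟ^0(U;F) ≅ Z^5, Ȟ^1(U;F) ≅ 0 and Ȟ^2(U;F) ≅ 0

nerve simplices:
  U12={p8} U13={p2} U23={p1,p7}
components per intersection:
  U1: {p2} {p5,p8}
  U2: {p1,p7} {p4} {p8}
  U3: {p1,p7} {p2,p6} {p3}
  U12: {p8}
  U13: {p2}
  U23: {p1,p7}
C dims 8,3; δ0: rk 3, SNF 1^3
degree 0: 8−3−0 = 5 → Ȟ^0 ≅ Z^5
degree 1: 3−0−3 = 0 → Ȟ^1 ≅ 0
degree 2: 0−0−0 = 0 → Ȟ^2 ≅ 0


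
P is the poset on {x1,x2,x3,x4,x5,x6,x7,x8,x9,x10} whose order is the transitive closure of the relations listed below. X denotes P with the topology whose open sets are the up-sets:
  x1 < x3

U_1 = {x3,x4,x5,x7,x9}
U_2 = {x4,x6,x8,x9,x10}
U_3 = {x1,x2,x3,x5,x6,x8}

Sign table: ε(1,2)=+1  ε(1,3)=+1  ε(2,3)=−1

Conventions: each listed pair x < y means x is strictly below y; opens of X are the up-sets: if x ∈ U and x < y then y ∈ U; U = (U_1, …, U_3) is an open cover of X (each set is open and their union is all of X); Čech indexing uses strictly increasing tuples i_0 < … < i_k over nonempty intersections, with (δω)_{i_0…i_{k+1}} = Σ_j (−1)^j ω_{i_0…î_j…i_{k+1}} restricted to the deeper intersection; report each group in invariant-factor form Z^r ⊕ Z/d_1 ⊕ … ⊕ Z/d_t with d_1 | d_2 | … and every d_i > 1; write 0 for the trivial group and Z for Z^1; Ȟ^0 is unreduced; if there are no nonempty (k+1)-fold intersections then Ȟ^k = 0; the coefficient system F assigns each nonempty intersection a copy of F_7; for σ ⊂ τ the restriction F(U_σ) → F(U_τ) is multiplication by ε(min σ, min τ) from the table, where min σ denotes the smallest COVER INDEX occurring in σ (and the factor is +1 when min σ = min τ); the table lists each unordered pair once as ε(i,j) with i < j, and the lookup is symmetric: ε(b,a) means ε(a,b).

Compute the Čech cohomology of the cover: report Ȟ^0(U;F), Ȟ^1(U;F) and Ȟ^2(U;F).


Ȟ^0 = 0, Ȟ^1 = 0, Ȟ^2 = 0

nerve of the cover:
  U12={x4,x9} U13={x3,x5} U23={x6,x8}
C dims 3,3; δ0: rk_F7 3
Ȟ^0 = (3 − 3) − 0 = 0, so Ȟ^0 ≅ 0
Ȟ^1 = (3 − 0) − 3 = 0, so Ȟ^1 ≅ 0
Ȟ^2 = (0 − 0) − 0 = 0, so Ȟ^2 ≅ 0


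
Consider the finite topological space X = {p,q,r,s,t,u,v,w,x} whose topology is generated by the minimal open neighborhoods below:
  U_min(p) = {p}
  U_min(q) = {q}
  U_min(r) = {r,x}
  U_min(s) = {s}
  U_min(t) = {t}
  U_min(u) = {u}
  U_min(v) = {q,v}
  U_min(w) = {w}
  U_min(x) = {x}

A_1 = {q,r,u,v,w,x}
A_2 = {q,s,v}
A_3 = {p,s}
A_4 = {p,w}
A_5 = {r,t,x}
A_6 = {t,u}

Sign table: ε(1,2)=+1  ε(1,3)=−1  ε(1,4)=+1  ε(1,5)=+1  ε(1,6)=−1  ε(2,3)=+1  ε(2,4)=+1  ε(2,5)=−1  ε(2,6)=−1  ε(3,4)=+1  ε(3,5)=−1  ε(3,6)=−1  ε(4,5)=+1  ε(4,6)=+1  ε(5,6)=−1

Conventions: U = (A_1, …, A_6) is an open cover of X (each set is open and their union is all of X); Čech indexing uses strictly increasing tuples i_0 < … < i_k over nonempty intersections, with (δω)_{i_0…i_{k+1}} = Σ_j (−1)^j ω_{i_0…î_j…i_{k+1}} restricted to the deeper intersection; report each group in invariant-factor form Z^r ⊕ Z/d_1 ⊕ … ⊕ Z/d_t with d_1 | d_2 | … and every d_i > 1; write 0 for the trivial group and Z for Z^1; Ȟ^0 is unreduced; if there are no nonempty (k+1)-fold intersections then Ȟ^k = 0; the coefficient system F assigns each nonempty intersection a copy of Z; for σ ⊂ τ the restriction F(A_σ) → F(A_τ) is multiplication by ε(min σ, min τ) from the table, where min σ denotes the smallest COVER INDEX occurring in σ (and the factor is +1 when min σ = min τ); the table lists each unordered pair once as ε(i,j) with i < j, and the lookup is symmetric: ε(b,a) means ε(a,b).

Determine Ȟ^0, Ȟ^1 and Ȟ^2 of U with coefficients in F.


Ȟ^0(U;F) ≅ Z; Ȟ^1(U;F) ≅ Z^2; Ȟ^2(U;F) ≅ 0

nonempty intersections:
  A12={q,v} A14={w} A15={r,x} A16={u} A23={s} A34={p} A56={t}
C dims 6,7; δ0: rk 5, SNF 1^5
Ȟ^0: (6−5)−0=1 ⇒ Z
Ȟ^1: (7−0)−5=2 ⇒ Z^2
Ȟ^2: (0−0)−0=0 ⇒ 0
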